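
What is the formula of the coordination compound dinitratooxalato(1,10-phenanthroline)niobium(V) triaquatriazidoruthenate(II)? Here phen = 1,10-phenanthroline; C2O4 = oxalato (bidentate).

[Nb(C2O4)(NO3)2(phen)][Ru(H2O)3(N3)3]

Cation [Nb…]: ligand charges -4, Nb(V) ⇒ ion charge 1+.
Anion [Ru…]: ligand charges -3, Ru(II) ⇒ ion charge 1−.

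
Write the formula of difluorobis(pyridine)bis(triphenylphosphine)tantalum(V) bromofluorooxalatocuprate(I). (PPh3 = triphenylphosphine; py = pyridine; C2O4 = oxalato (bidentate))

Cation [Ta…]: ligand charges -2, Ta(V) ⇒ ion charge 3+.
Anion [Cu…]: ligand charges -4, Cu(I) ⇒ ion charge 3−.

[TaF2(PPh3)2(py)2][CuBr(C2O4)F]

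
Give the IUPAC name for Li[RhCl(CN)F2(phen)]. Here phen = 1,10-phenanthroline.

The 1 lithium counter-ion carries a total charge of +1, so each complex ion is 1−.
Ligand charges: 2×fluoro (-1 each), 1×chloro (-1 each), 1×cyano (-1 each), 1×1,10-phenanthroline (neutral); total -4. So Rh + (-4) = 1−, giving Rh = +3.
The complex ion is anionic, so rhodium takes the -ate form rhodate(III).

lithium chlorocyanodifluoro(1,10-phenanthroline)rhodate(III)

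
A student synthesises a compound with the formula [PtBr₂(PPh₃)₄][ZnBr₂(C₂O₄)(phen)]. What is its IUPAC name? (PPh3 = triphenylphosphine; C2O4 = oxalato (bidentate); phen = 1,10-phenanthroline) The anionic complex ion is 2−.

The complex anion is given as 2−; its ligand charges sum to -4, so Zn = +2.
A 1:1 salt means the cation carries the equal and opposite charge, 2+.
Cation: ligand charges sum to -2; for the ion to be 2+, Pt = +4.

dibromotetrakis(triphenylphosphine)platinum(IV) dibromooxalato(1,10-phenanthroline)zincate(II)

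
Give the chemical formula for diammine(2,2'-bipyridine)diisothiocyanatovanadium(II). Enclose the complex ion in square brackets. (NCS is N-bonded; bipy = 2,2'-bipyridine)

Ligands: 2 ammine (NH3, neutral), 2 isothiocyanato (NCS, -1), 1 2,2'-bipyridine (bipy, neutral). Ligand charge sum = -2.
With V in oxidation state +2, the complex ion is [V...].

[V(bipy)(NCS)2(NH3)2]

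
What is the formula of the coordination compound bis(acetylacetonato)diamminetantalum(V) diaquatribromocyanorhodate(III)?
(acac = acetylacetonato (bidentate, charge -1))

[Ta(acac)2(NH3)2][RhBr3(CN)(H2O)2]3

Cation [Ta…]: ligand charges -2, Ta(V) ⇒ ion charge 3+.
Anion [Rh…]: ligand charges -4, Rh(III) ⇒ ion charge 1−.
One 3+ cation requires 3 of the 1− anion.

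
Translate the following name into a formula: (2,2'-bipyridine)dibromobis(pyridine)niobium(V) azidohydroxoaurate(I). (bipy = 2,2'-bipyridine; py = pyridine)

Cation [Nb…]: ligand charges -2, Nb(V) ⇒ ion charge 3+.
Anion [Au…]: ligand charges -2, Au(I) ⇒ ion charge 1−.
One 3+ cation requires 3 of the 1− anion.

[Nb(bipy)Br2(py)2][Au(N3)(OH)]3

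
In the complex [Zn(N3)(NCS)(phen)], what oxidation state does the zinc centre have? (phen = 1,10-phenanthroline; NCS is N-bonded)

No counter-ion: the bracketed complex is neutral.
Ligand charges: 1×phen neutral; 1×NCS = -1; 1×N3 = -1; sum -2.
Zn + (-2) = 0 ⇒ Zn is +2.

+2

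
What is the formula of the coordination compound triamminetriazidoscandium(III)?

Ligands: 3 ammine (NH3, neutral), 3 azido (N3, -1). Ligand charge sum = -3.
With Sc in oxidation state +3, the complex ion is [Sc...].

[Sc(N3)3(NH3)3]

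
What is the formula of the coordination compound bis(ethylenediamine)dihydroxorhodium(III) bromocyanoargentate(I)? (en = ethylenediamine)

Cation [Rh…]: ligand charges -2, Rh(III) ⇒ ion charge 1+.
Anion [Ag…]: ligand charges -2, Ag(I) ⇒ ion charge 1−.
One 1+ cation balances one 1− anion.

[Rh(en)2(OH)2][AgBr(CN)]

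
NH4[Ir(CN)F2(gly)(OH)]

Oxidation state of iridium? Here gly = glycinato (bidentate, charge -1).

1 ammonium outside the brackets (+1 each) → the complex ion is 1−.
Ligand charges: 1×CN = -1; 1×gly = -1; 1×OH = -1; 2×F = -2; sum -5.
Ir + (-5) = 1− ⇒ Ir is +4.

+4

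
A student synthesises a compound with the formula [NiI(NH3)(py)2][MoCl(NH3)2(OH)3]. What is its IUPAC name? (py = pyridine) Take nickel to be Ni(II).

Both ions are complex: the cation is named first with the plain metal name, the anion second with the -ate form; each ion's ligands are alphabetised independently.
Ni is given as +2; the cation's ligand charges sum to -1, so the complex cation is 1+.
A 1:1 salt means the anion carries the equal and opposite charge, 1−.
Anion: ligand charges sum to -4; for the ion to be 1−, Mo = +3.

ammineiodobis(pyridine)nickel(II) diamminechlorotrihydroxomolybdate(III)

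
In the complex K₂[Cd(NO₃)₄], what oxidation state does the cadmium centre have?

+2

2 potassium outside the brackets (+1 each) → the complex ion is 2−.
Ligand charges: 4×NO3 = -4; sum -4.
Cd + (-4) = 2− ⇒ Cd is +2.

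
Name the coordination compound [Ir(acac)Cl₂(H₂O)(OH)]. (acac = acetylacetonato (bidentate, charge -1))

(acetylacetonato)aquadichlorohydroxoiridium(IV)

There is no counter-ion, so the complex is neutral overall.
Ligand charges: 2×chloro (-1 each), 1×acetylacetonato (-1 each), 1×aqua (neutral), 1×hydroxo (-1 each); total -4. So Ir + (-4) = 0, giving Ir = +4.
Ligands are named alphabetically: acetylacetonato before aqua before chloro before hydroxo.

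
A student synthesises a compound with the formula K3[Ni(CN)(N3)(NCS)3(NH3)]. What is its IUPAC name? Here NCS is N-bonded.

The 3 potassium counter-ions carry a total charge of +3, so each complex ion is 3−.
Ligand charges: 1×azido (-1 each), 1×cyano (-1 each), 1×ammine (neutral), 3×isothiocyanato (-1 each); total -5. So Ni + (-5) = 3−, giving Ni = +2.
Ligands are named alphabetically: ammine before azido before cyano before isothiocyanato.
The complex ion is anionic, so nickel takes the -ate form nickelate(II).

potassium ammineazidocyanotriisothiocyanatonickelate(II)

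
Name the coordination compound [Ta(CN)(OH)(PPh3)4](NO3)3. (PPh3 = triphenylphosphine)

cyanohydroxotetrakis(triphenylphosphine)tantalum(V) nitrate

The 3 nitrate counter-ions carry a total charge of -3, so each complex ion is 3+.
Ligand charges: 1×cyano (-1 each), 4×triphenylphosphine (neutral), 1×hydroxo (-1 each); total -2. So Ta + (-2) = 3+, giving Ta = +5.
Ligands are named alphabetically: cyano before hydroxo before triphenylphosphine.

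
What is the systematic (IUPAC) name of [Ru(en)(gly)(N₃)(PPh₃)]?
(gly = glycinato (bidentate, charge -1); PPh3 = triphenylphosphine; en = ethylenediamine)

There is no counter-ion, so the complex is neutral overall.
Ligand charges: 1×glycinato (-1 each), 1×triphenylphosphine (neutral), 1×ethylenediamine (neutral), 1×azido (-1 each); total -2. So Ru + (-2) = 0, giving Ru = +2.
Ligands are named alphabetically: azido before ethylenediamine before glycinato before triphenylphosphine.

azido(ethylenediamine)(glycinato)(triphenylphosphine)ruthenium(II)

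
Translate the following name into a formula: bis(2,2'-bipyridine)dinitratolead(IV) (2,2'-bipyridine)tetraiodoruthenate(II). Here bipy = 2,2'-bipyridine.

Cation [Pb…]: ligand charges -2, Pb(IV) ⇒ ion charge 2+.
Anion [Ru…]: ligand charges -4, Ru(II) ⇒ ion charge 2−.
One 2+ cation balances one 2− anion.

[Pb(bipy)2(NO3)2][Ru(bipy)I4]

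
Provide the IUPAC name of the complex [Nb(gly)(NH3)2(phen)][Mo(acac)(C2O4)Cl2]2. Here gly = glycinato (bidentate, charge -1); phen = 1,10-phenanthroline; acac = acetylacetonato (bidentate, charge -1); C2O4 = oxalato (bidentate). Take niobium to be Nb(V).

Both ions are complex: the cation is named first with the plain metal name, the anion second with the -ate form; each ion's ligands are alphabetised independently.
Nb is given as +5; the cation's ligand charges sum to -1, so the complex cation is 4+.
With 2 anions per cation, each anion must be 4/2 = 2−.
Anion: ligand charges sum to -5; for the ion to be 2−, Mo = +3.

diammine(glycinato)(1,10-phenanthroline)niobium(V) (acetylacetonato)dichlorooxalatomolybdate(III)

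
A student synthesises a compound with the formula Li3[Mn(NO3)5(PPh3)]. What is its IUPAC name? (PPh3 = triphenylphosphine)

lithium pentanitrato(triphenylphosphine)manganate(II)

The 3 lithium counter-ions carry a total charge of +3, so each complex ion is 3−.
Ligand charges: 5×nitrato (-1 each), 1×triphenylphosphine (neutral); total -5. So Mn + (-5) = 3−, giving Mn = +2.
Ligands are named alphabetically: nitrato before triphenylphosphine.
The complex ion is anionic, so manganese takes the -ate form manganate(II).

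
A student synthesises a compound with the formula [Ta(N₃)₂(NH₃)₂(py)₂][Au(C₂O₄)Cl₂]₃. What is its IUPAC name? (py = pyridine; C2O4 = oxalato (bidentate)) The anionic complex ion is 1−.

Both ions are complex: the cation is named first with the plain metal name, the anion second with the -ate form; each ion's ligands are alphabetised independently.
The complex anion is given as 1−; its ligand charges sum to -4, so Au = +3.
With 3 anions per cation, the cation must be 3×1 = 3+.
Cation: ligand charges sum to -2; for the ion to be 3+, Ta = +5.

diamminediazidobis(pyridine)tantalum(V) dichlorooxalatoaurate(III)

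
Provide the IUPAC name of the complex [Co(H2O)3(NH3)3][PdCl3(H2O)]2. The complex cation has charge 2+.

triamminetriaquacobalt(II) aquatrichloropalladate(II)

Both ions are complex: the cation is named first with the plain metal name, the anion second with the -ate form; each ion's ligands are alphabetised independently.
The complex cation is given as 2+; its ligand charges sum to 0, so Co = +2.
With 2 anions per cation, each anion must be 2/2 = 1−.
Anion: ligand charges sum to -3; for the ion to be 1−, Pd = +2.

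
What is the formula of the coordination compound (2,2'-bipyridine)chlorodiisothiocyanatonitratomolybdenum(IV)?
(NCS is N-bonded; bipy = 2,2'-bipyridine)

[Mo(bipy)Cl(NCS)2(NO3)]

Ligands: 2 isothiocyanato (NCS, -1), 1 chloro (Cl, -1), 1 2,2'-bipyridine (bipy, neutral), 1 nitrato (NO3, -1). Ligand charge sum = -4.
With Mo in oxidation state +4, the complex ion is [Mo...].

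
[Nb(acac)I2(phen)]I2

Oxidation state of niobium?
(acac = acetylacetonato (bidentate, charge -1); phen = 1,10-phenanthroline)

+5

2 iodide outside the brackets (-1 each) → the complex ion is 2+.
Ligand charges: 2×I = -2; 1×acac = -1; 1×phen neutral; sum -3.
Nb + (-3) = 2+ ⇒ Nb is +5.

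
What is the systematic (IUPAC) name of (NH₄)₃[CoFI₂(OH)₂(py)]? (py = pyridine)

The 3 ammonium counter-ions carry a total charge of +3, so each complex ion is 3−.
Ligand charges: 1×fluoro (-1 each), 2×hydroxo (-1 each), 1×pyridine (neutral), 2×iodo (-1 each); total -5. So Co + (-5) = 3−, giving Co = +2.
The complex ion is anionic, so cobalt takes the -ate form cobaltate(II).

ammonium fluorodihydroxodiiodo(pyridine)cobaltate(II)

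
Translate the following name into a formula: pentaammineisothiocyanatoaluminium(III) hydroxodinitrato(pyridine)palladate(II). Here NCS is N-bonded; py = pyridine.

Cation [Al…]: ligand charges -1, Al(III) ⇒ ion charge 2+.
Anion [Pd…]: ligand charges -3, Pd(II) ⇒ ion charge 1−.

[Al(NCS)(NH3)5][Pd(NO3)2(OH)(py)]2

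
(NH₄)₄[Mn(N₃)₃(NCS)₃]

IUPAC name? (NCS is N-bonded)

ammonium triazidotriisothiocyanatomanganate(II)

The 4 ammonium counter-ions carry a total charge of +4, so each complex ion is 4−.
Ligand charges: 3×azido (-1 each), 3×isothiocyanato (-1 each); total -6. So Mn + (-6) = 4−, giving Mn = +2.
The complex ion is anionic, so manganese takes the -ate form manganate(II).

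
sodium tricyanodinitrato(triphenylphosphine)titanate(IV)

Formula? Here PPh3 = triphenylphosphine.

Na[Ti(CN)3(NO3)2(PPh3)]

Ligands: 3 cyano (CN, -1), 1 triphenylphosphine (PPh3, neutral), 2 nitrato (NO3, -1). Ligand charge sum = -5.
With Ti in oxidation state +4, the complex ion is [Ti...]^1−.
Charge balance with sodium (+1) requires 1 complex ion per 1 sodium.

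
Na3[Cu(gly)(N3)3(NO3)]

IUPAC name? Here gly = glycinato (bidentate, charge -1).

The 3 sodium counter-ions carry a total charge of +3, so each complex ion is 3−.
Ligand charges: 1×nitrato (-1 each), 1×glycinato (-1 each), 3×azido (-1 each); total -5. So Cu + (-5) = 3−, giving Cu = +2.
Ligands are named alphabetically: azido before glycinato before nitrato.
The complex ion is anionic, so copper takes the -ate form cuprate(II).

sodium triazido(glycinato)nitratocuprate(II)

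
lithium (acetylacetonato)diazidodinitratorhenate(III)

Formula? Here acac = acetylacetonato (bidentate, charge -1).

Ligands: 2 nitrato (NO3, -1), 1 acetylacetonato (acac, -1), 2 azido (N3, -1). Ligand charge sum = -5.
Charge balance with lithium (+1) requires 1 complex ion per 2 lithium.

Li2[Re(acac)(N3)2(NO3)2]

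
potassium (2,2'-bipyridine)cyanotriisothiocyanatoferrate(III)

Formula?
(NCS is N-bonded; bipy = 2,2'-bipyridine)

K[Fe(bipy)(CN)(NCS)3]

Ligands: 3 isothiocyanato (NCS, -1), 1 2,2'-bipyridine (bipy, neutral), 1 cyano (CN, -1). Ligand charge sum = -4.
With Fe in oxidation state +3, the complex ion is [Fe...]^1−.
Charge balance with potassium (+1) requires 1 complex ion per 1 potassium.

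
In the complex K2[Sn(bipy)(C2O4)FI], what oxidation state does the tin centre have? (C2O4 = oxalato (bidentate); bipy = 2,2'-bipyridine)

2 potassium outside the brackets (+1 each) → the complex ion is 2−.
Ligand charges: 1×F = -1; 1×I = -1; 1×C2O4 = -2; 1×bipy neutral; sum -4.
Sn + (-4) = 2− ⇒ Sn is +2.

+2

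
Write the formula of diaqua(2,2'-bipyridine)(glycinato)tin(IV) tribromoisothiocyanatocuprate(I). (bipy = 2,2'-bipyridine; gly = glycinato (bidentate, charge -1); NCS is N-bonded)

Cation [Sn…]: ligand charges -1, Sn(IV) ⇒ ion charge 3+.
Anion [Cu…]: ligand charges -4, Cu(I) ⇒ ion charge 3−.

[Sn(bipy)(gly)(H2O)2][CuBr3(NCS)]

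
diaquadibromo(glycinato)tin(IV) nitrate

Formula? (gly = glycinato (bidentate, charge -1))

Ligands: 1 glycinato (gly, -1), 2 bromo (Br, -1), 2 aqua (H2O, neutral). Ligand charge sum = -3.
Charge balance with nitrate (-1) requires 1 complex ion per 1 nitrate.

[SnBr2(gly)(H2O)2]NO3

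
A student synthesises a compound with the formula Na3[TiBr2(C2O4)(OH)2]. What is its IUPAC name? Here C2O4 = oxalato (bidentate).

sodium dibromodihydroxooxalatotitanate(III)

The 3 sodium counter-ions carry a total charge of +3, so each complex ion is 3−.
Ligand charges: 2×bromo (-1 each), 1×oxalato (-2 each), 2×hydroxo (-1 each); total -6. So Ti + (-6) = 3−, giving Ti = +3.
Ligands are named alphabetically: bromo before hydroxo before oxalato.
The complex ion is anionic, so titanium takes the -ate form titanate(III).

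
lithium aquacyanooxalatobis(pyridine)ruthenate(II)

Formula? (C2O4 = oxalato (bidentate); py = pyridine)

Ligands: 1 oxalato (C2O4, -2), 2 pyridine (py, neutral), 1 aqua (H2O, neutral), 1 cyano (CN, -1). Ligand charge sum = -3.
With Ru in oxidation state +2, the complex ion is [Ru...]^1−.
Charge balance with lithium (+1) requires 1 complex ion per 1 lithium.

Li[Ru(C2O4)(CN)(H2O)(py)2]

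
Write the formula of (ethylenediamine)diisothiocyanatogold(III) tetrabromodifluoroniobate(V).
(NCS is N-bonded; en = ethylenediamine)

[Au(en)(NCS)2][NbBr4F2]

Cation [Au…]: ligand charges -2, Au(III) ⇒ ion charge 1+.
Anion [Nb…]: ligand charges -6, Nb(V) ⇒ ion charge 1−.
One 1+ cation balances one 1− anion.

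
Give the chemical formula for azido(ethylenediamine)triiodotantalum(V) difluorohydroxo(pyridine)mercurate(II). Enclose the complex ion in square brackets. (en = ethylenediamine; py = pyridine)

[Ta(en)I3(N3)][HgF2(OH)(py)]

Cation [Ta…]: ligand charges -4, Ta(V) ⇒ ion charge 1+.
Anion [Hg…]: ligand charges -3, Hg(II) ⇒ ion charge 1−.
One 1+ cation balances one 1− anion.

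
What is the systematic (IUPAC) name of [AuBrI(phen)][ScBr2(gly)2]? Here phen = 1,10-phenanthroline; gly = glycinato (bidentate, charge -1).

bromoiodo(1,10-phenanthroline)gold(III) dibromobis(glycinato)scandate(III)

Both ions are complex: the cation is named first with the plain metal name, the anion second with the -ate form; each ion's ligands are alphabetised independently.
Scandium is always +3 in its complexes; the anion's ligand charges sum to -4, so the complex anion is 1−.
A 1:1 salt means the cation carries the equal and opposite charge, 1+.
Cation: ligand charges sum to -2; for the ion to be 1+, Au = +3.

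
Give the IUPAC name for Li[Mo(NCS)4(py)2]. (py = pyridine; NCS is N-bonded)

lithium tetraisothiocyanatobis(pyridine)molybdate(III)

The 1 lithium counter-ion carries a total charge of +1, so each complex ion is 1−.
Ligand charges: 2×pyridine (neutral), 4×isothiocyanato (-1 each); total -4. So Mo + (-4) = 1−, giving Mo = +3.
Ligands are named alphabetically: isothiocyanato before pyridine.
The complex ion is anionic, so molybdenum takes the -ate form molybdate(III).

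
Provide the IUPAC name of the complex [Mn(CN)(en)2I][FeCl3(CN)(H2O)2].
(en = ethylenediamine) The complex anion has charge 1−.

The complex anion is given as 1−; its ligand charges sum to -4, so Fe = +3.
A 1:1 salt means the cation carries the equal and opposite charge, 1+.
Cation: ligand charges sum to -2; for the ion to be 1+, Mn = +3.

cyanobis(ethylenediamine)iodomanganese(III) diaquatrichlorocyanoferrate(III)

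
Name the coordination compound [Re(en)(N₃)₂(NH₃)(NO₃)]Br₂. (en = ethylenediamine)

amminediazido(ethylenediamine)nitratorhenium(V) bromide

The 2 bromide counter-ions carry a total charge of -2, so each complex ion is 2+.
Ligand charges: 1×ethylenediamine (neutral), 1×ammine (neutral), 2×azido (-1 each), 1×nitrato (-1 each); total -3. So Re + (-3) = 2+, giving Re = +5.
Ligands are named alphabetically: ammine before azido before ethylenediamine before nitrato.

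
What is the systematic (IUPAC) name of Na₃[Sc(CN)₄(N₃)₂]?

sodium diazidotetracyanoscandate(III)

The 3 sodium counter-ions carry a total charge of +3, so each complex ion is 3−.
Ligand charges: 2×azido (-1 each), 4×cyano (-1 each); total -6. So Sc + (-6) = 3−, giving Sc = +3.
Ligands are named alphabetically: azido before cyano.
The complex ion is anionic, so scandium takes the -ate form scandate(III).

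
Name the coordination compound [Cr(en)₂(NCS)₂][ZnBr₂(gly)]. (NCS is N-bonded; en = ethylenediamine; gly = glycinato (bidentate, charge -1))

Both ions are complex: the cation is named first with the plain metal name, the anion second with the -ate form; each ion's ligands are alphabetised independently.
Zinc is always +2 in its complexes; the anion's ligand charges sum to -3, so the complex anion is 1−.
A 1:1 salt means the cation carries the equal and opposite charge, 1+.
Cation: ligand charges sum to -2; for the ion to be 1+, Cr = +3.

bis(ethylenediamine)diisothiocyanatochromium(III) dibromo(glycinato)zincate(II)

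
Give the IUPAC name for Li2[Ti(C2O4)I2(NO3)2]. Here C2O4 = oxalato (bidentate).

lithium diiododinitratooxalatotitanate(IV)

The 2 lithium counter-ions carry a total charge of +2, so each complex ion is 2−.
Ligand charges: 2×iodo (-1 each), 1×oxalato (-2 each), 2×nitrato (-1 each); total -6. So Ti + (-6) = 2−, giving Ti = +4.
Ligands are named alphabetically: iodo before nitrato before oxalato.
The complex ion is anionic, so titanium takes the -ate form titanate(IV).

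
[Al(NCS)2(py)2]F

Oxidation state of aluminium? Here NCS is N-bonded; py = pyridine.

+3

1 fluoride outside the brackets (-1 each) → the complex ion is 1+.
Ligand charges: 2×NCS = -2; 2×py neutral; sum -2.
Al + (-2) = 1+ ⇒ Al is +3.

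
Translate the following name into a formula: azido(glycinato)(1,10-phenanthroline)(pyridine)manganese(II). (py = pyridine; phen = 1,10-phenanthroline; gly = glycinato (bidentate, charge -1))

Ligands: 1 pyridine (py, neutral), 1 azido (N3, -1), 1 1,10-phenanthroline (phen, neutral), 1 glycinato (gly, -1). Ligand charge sum = -2.
With Mn in oxidation state +2, the complex ion is [Mn...].

[Mn(gly)(N3)(phen)(py)]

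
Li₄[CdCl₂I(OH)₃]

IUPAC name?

lithium dichlorotrihydroxoiodocadmate(II)

The 4 lithium counter-ions carry a total charge of +4, so each complex ion is 4−.
Ligand charges: 1×iodo (-1 each), 2×chloro (-1 each), 3×hydroxo (-1 each); total -6. So Cd + (-6) = 4−, giving Cd = +2.
Ligands are named alphabetically: chloro before hydroxo before iodo.
The complex ion is anionic, so cadmium takes the -ate form cadmate(II).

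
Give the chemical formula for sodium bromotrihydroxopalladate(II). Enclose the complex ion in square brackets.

Ligands: 1 bromo (Br, -1), 3 hydroxo (OH, -1). Ligand charge sum = -4.
With Pd in oxidation state +2, the complex ion is [Pd...]^2−.
Charge balance with sodium (+1) requires 1 complex ion per 2 sodium.

Na2[PdBr(OH)3]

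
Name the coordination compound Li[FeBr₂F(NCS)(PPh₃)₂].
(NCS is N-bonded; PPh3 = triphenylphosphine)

The 1 lithium counter-ion carries a total charge of +1, so each complex ion is 1−.
Ligand charges: 1×isothiocyanato (-1 each), 2×triphenylphosphine (neutral), 2×bromo (-1 each), 1×fluoro (-1 each); total -4. So Fe + (-4) = 1−, giving Fe = +3.
Ligands are named alphabetically: bromo before fluoro before isothiocyanato before triphenylphosphine.
The complex ion is anionic, so iron takes the -ate form ferrate(III).

lithium dibromofluoroisothiocyanatobis(triphenylphosphine)ferrate(III)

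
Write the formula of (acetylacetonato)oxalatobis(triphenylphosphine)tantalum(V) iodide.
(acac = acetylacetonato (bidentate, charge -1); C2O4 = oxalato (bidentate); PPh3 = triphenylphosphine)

Ligands: 1 acetylacetonato (acac, -1), 1 oxalato (C2O4, -2), 2 triphenylphosphine (PPh3, neutral). Ligand charge sum = -3.
With Ta in oxidation state +5, the complex ion is [Ta...]^2+.
Charge balance with iodide (-1) requires 1 complex ion per 2 iodide.

[Ta(acac)(C2O4)(PPh3)2]I2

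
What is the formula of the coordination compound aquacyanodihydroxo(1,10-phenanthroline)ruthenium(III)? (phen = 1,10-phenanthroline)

[Ru(CN)(H2O)(OH)2(phen)]

Ligands: 1 cyano (CN, -1), 1 aqua (H2O, neutral), 1 1,10-phenanthroline (phen, neutral), 2 hydroxo (OH, -1). Ligand charge sum = -3.
With Ru in oxidation state +3, the complex ion is [Ru...].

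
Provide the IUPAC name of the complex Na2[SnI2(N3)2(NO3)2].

sodium diazidodiiododinitratostannate(IV)

The 2 sodium counter-ions carry a total charge of +2, so each complex ion is 2−.
Ligand charges: 2×azido (-1 each), 2×iodo (-1 each), 2×nitrato (-1 each); total -6. So Sn + (-6) = 2−, giving Sn = +4.
The complex ion is anionic, so tin takes the -ate form stannate(IV).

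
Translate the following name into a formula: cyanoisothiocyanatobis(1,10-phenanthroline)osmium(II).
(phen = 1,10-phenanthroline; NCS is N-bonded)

Ligands: 2 1,10-phenanthroline (phen, neutral), 1 isothiocyanato (NCS, -1), 1 cyano (CN, -1). Ligand charge sum = -2.
With Os in oxidation state +2, the complex ion is [Os...].

[Os(CN)(NCS)(phen)2]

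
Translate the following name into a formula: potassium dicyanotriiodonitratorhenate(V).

Ligands: 2 cyano (CN, -1), 1 nitrato (NO3, -1), 3 iodo (I, -1). Ligand charge sum = -6.
Charge balance with potassium (+1) requires 1 complex ion per 1 potassium.

K[Re(CN)2I3(NO3)]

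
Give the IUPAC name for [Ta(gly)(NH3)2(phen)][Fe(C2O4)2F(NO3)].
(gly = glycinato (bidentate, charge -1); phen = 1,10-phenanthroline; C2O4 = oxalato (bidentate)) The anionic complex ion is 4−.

Both ions are complex: the cation is named first with the plain metal name, the anion second with the -ate form; each ion's ligands are alphabetised independently.
The complex anion is given as 4−; its ligand charges sum to -6, so Fe = +2.
A 1:1 salt means the cation carries the equal and opposite charge, 4+.
Cation: ligand charges sum to -1; for the ion to be 4+, Ta = +5.

diammine(glycinato)(1,10-phenanthroline)tantalum(V) fluoronitratodioxalatoferrate(II)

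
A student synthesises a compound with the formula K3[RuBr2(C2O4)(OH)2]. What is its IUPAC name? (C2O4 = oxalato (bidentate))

potassium dibromodihydroxooxalatoruthenate(III)

The 3 potassium counter-ions carry a total charge of +3, so each complex ion is 3−.
Ligand charges: 1×oxalato (-2 each), 2×bromo (-1 each), 2×hydroxo (-1 each); total -6. So Ru + (-6) = 3−, giving Ru = +3.
Ligands are named alphabetically: bromo before hydroxo before oxalato.
The complex ion is anionic, so ruthenium takes the -ate form ruthenate(III).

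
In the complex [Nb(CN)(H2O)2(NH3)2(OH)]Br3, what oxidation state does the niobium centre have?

3 bromide outside the brackets (-1 each) → the complex ion is 3+.
Ligand charges: 2×H2O neutral; 2×NH3 neutral; 1×CN = -1; 1×OH = -1; sum -2.
Nb + (-2) = 3+ ⇒ Nb is +5.

+5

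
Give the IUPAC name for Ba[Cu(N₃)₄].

The 1 barium counter-ion carries a total charge of +2, so each complex ion is 2−.
Ligand charges: 4×azido (-1 each); total -4. So Cu + (-4) = 2−, giving Cu = +2.
The complex ion is anionic, so copper takes the -ate form cuprate(II).

barium tetraazidocuprate(II)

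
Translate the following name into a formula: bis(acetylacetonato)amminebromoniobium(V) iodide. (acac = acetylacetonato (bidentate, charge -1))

[Nb(acac)2Br(NH3)]I2

Ligands: 1 ammine (NH3, neutral), 2 acetylacetonato (acac, -1), 1 bromo (Br, -1). Ligand charge sum = -3.
With Nb in oxidation state +5, the complex ion is [Nb...]^2+.
Charge balance with iodide (-1) requires 1 complex ion per 2 iodide.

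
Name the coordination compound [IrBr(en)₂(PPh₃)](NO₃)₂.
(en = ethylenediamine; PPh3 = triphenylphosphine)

The 2 nitrate counter-ions carry a total charge of -2, so each complex ion is 2+.
Ligand charges: 2×ethylenediamine (neutral), 1×triphenylphosphine (neutral), 1×bromo (-1 each); total -1. So Ir + (-1) = 2+, giving Ir = +3.
Ligands are named alphabetically: bromo before ethylenediamine before triphenylphosphine.

bromobis(ethylenediamine)(triphenylphosphine)iridium(III) nitrate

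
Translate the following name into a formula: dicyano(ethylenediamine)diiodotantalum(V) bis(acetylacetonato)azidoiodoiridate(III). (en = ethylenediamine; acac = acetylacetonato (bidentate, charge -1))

[Ta(CN)2(en)I2][Ir(acac)2I(N3)]

Cation [Ta…]: ligand charges -4, Ta(V) ⇒ ion charge 1+.
Anion [Ir…]: ligand charges -4, Ir(III) ⇒ ion charge 1−.
One 1+ cation balances one 1− anion.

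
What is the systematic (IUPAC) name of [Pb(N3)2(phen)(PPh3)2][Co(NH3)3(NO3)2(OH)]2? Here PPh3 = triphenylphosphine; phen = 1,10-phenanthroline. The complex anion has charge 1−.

Both ions are complex: the cation is named first with the plain metal name, the anion second with the -ate form; each ion's ligands are alphabetised independently.
The complex anion is given as 1−; its ligand charges sum to -3, so Co = +2.
With 2 anions per cation, the cation must be 2×1 = 2+.
Cation: ligand charges sum to -2; for the ion to be 2+, Pb = +4.

diazido(1,10-phenanthroline)bis(triphenylphosphine)lead(IV) triamminehydroxodinitratocobaltate(II)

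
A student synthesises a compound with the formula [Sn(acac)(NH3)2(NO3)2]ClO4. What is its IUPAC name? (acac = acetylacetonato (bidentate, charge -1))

The 1 perchlorate counter-ion carries a total charge of -1, so each complex ion is 1+.
Ligand charges: 2×ammine (neutral), 2×nitrato (-1 each), 1×acetylacetonato (-1 each); total -3. So Sn + (-3) = 1+, giving Sn = +4.
Ligands are named alphabetically: acetylacetonato before ammine before nitrato.

(acetylacetonato)diamminedinitratotin(IV) perchlorate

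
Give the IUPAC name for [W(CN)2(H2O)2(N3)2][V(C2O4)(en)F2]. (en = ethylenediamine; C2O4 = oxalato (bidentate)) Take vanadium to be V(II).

diaquadiazidodicyanotungsten(VI) (ethylenediamine)difluorooxalatovanadate(II)

Both ions are complex: the cation is named first with the plain metal name, the anion second with the -ate form; each ion's ligands are alphabetised independently.
V is given as +2; the anion's ligand charges sum to -4, so the complex anion is 2−.
A 1:1 salt means the cation carries the equal and opposite charge, 2+.
Cation: ligand charges sum to -4; for the ion to be 2+, W = +6.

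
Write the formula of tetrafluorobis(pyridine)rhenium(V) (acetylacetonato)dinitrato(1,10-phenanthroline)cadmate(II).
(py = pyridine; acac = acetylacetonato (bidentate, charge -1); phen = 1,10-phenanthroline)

[ReF4(py)2][Cd(acac)(NO3)2(phen)]

Cation [Re…]: ligand charges -4, Re(V) ⇒ ion charge 1+.
Anion [Cd…]: ligand charges -3, Cd(II) ⇒ ion charge 1−.
One 1+ cation balances one 1− anion.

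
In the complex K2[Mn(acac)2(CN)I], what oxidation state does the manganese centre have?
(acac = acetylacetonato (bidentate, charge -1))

+2

2 potassium outside the brackets (+1 each) → the complex ion is 2−.
Ligand charges: 2×acac = -2; 1×CN = -1; 1×I = -1; sum -4.
Mn + (-4) = 2− ⇒ Mn is +2.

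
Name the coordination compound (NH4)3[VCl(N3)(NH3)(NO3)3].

The 3 ammonium counter-ions carry a total charge of +3, so each complex ion is 3−.
Ligand charges: 1×ammine (neutral), 1×azido (-1 each), 1×chloro (-1 each), 3×nitrato (-1 each); total -5. So V + (-5) = 3−, giving V = +2.
Ligands are named alphabetically: ammine before azido before chloro before nitrato.
The complex ion is anionic, so vanadium takes the -ate form vanadate(II).

ammonium ammineazidochlorotrinitratovanadate(II)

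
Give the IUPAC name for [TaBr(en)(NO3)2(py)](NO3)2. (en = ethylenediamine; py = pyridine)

The 2 nitrate counter-ions carry a total charge of -2, so each complex ion is 2+.
Ligand charges: 2×nitrato (-1 each), 1×bromo (-1 each), 1×ethylenediamine (neutral), 1×pyridine (neutral); total -3. So Ta + (-3) = 2+, giving Ta = +5.
Ligands are named alphabetically: bromo before ethylenediamine before nitrato before pyridine.

bromo(ethylenediamine)dinitrato(pyridine)tantalum(V) nitrate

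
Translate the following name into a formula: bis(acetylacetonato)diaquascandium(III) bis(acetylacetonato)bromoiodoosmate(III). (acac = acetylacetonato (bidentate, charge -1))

Cation [Sc…]: ligand charges -2, Sc(III) ⇒ ion charge 1+.
Anion [Os…]: ligand charges -4, Os(III) ⇒ ion charge 1−.
One 1+ cation balances one 1− anion.

[Sc(acac)2(H2O)2][Os(acac)2BrI]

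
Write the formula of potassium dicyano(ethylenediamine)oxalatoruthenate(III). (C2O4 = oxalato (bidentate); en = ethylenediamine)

Ligands: 2 cyano (CN, -1), 1 oxalato (C2O4, -2), 1 ethylenediamine (en, neutral). Ligand charge sum = -4.
With Ru in oxidation state +3, the complex ion is [Ru...]^1−.
Charge balance with potassium (+1) requires 1 complex ion per 1 potassium.

K[Ru(C2O4)(CN)2(en)]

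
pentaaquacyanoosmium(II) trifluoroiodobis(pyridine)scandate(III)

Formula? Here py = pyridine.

[Os(CN)(H2O)5][ScF3I(py)2]

Cation [Os…]: ligand charges -1, Os(II) ⇒ ion charge 1+.
Anion [Sc…]: ligand charges -4, Sc(III) ⇒ ion charge 1−.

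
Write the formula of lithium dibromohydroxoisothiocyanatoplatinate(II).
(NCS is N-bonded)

Ligands: 1 hydroxo (OH, -1), 1 isothiocyanato (NCS, -1), 2 bromo (Br, -1). Ligand charge sum = -4.
Charge balance with lithium (+1) requires 1 complex ion per 2 lithium.

Li2[PtBr2(NCS)(OH)]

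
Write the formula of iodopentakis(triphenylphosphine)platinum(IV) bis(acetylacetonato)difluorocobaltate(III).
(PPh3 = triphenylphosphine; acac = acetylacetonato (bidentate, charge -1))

Cation [Pt…]: ligand charges -1, Pt(IV) ⇒ ion charge 3+.
Anion [Co…]: ligand charges -4, Co(III) ⇒ ion charge 1−.

[PtI(PPh3)5][Co(acac)2F2]3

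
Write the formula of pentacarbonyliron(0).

Ligands: 5 carbonyl (CO, neutral). Ligand charge sum = 0.
With Fe in oxidation state 0, the complex ion is [Fe...].

[Fe(CO)5]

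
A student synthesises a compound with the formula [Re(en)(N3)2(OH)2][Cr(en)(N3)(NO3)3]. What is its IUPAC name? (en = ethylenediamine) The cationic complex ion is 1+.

diazido(ethylenediamine)dihydroxorhenium(V) azido(ethylenediamine)trinitratochromate(III)

Both ions are complex: the cation is named first with the plain metal name, the anion second with the -ate form; each ion's ligands are alphabetised independently.
The complex cation is given as 1+; its ligand charges sum to -4, so Re = +5.
A 1:1 salt means the anion carries the equal and opposite charge, 1−.
Anion: ligand charges sum to -4; for the ion to be 1−, Cr = +3.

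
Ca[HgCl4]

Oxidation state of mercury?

1 calcium outside the brackets (+2 each) → the complex ion is 2−.
Ligand charges: 4×Cl = -4; sum -4.
Hg + (-4) = 2− ⇒ Hg is +2.

+2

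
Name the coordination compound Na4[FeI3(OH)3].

sodium trihydroxotriiodoferrate(II)

The 4 sodium counter-ions carry a total charge of +4, so each complex ion is 4−.
Ligand charges: 3×iodo (-1 each), 3×hydroxo (-1 each); total -6. So Fe + (-6) = 4−, giving Fe = +2.
The complex ion is anionic, so iron takes the -ate form ferrate(II).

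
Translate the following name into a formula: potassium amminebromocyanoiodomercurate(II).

K[HgBr(CN)I(NH3)]

Ligands: 1 bromo (Br, -1), 1 cyano (CN, -1), 1 iodo (I, -1), 1 ammine (NH3, neutral). Ligand charge sum = -3.
Charge balance with potassium (+1) requires 1 complex ion per 1 potassium.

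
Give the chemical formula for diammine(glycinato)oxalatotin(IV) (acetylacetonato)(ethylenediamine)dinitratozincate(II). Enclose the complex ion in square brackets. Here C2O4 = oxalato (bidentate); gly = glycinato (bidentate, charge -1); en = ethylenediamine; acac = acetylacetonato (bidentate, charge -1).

Cation [Sn…]: ligand charges -3, Sn(IV) ⇒ ion charge 1+.
Anion [Zn…]: ligand charges -3, Zn(II) ⇒ ion charge 1−.
One 1+ cation balances one 1− anion.

[Sn(C2O4)(gly)(NH3)2][Zn(acac)(en)(NO3)2]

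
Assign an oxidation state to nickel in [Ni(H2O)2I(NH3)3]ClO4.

+2

1 perchlorate outside the brackets (-1 each) → the complex ion is 1+.
Ligand charges: 3×NH3 neutral; 1×I = -1; 2×H2O neutral; sum -1.
Ni + (-1) = 1+ ⇒ Ni is +2.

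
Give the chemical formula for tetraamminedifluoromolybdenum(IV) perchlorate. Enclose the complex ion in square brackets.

Ligands: 4 ammine (NH3, neutral), 2 fluoro (F, -1). Ligand charge sum = -2.
With Mo in oxidation state +4, the complex ion is [Mo...]^2+.
Charge balance with perchlorate (-1) requires 1 complex ion per 2 perchlorate.

[MoF2(NH3)4](ClO4)2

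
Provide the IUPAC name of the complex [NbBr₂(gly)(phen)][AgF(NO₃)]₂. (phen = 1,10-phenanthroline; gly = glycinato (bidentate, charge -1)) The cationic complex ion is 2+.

dibromo(glycinato)(1,10-phenanthroline)niobium(V) fluoronitratoargentate(I)

Both ions are complex: the cation is named first with the plain metal name, the anion second with the -ate form; each ion's ligands are alphabetised independently.
The complex cation is given as 2+; its ligand charges sum to -3, so Nb = +5.
With 2 anions per cation, each anion must be 2/2 = 1−.
Anion: ligand charges sum to -2; for the ion to be 1−, Ag = +1.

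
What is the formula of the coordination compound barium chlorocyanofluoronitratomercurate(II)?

Ligands: 1 chloro (Cl, -1), 1 fluoro (F, -1), 1 cyano (CN, -1), 1 nitrato (NO3, -1). Ligand charge sum = -4.
Charge balance with barium (+2) requires 1 complex ion per 1 barium.

Ba[HgCl(CN)F(NO3)]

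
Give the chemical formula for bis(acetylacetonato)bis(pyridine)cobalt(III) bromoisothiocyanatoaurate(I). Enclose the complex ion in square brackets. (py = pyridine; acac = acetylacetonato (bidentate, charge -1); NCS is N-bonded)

Cation [Co…]: ligand charges -2, Co(III) ⇒ ion charge 1+.
Anion [Au…]: ligand charges -2, Au(I) ⇒ ion charge 1−.

[Co(acac)2(py)2][AuBr(NCS)]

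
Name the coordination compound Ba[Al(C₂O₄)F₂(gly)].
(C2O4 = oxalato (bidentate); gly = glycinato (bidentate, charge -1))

barium difluoro(glycinato)oxalatoaluminate(III)

The 1 barium counter-ion carries a total charge of +2, so each complex ion is 2−.
Ligand charges: 1×oxalato (-2 each), 1×glycinato (-1 each), 2×fluoro (-1 each); total -5. So Al + (-5) = 2−, giving Al = +3.
The complex ion is anionic, so aluminium takes the -ate form aluminate(III).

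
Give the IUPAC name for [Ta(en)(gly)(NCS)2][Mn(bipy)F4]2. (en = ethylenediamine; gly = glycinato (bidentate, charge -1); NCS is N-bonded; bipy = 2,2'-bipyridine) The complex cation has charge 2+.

Both ions are complex: the cation is named first with the plain metal name, the anion second with the -ate form; each ion's ligands are alphabetised independently.
The complex cation is given as 2+; its ligand charges sum to -3, so Ta = +5.
With 2 anions per cation, each anion must be 2/2 = 1−.
Anion: ligand charges sum to -4; for the ion to be 1−, Mn = +3.

(ethylenediamine)(glycinato)diisothiocyanatotantalum(V) (2,2'-bipyridine)tetrafluoromanganate(III)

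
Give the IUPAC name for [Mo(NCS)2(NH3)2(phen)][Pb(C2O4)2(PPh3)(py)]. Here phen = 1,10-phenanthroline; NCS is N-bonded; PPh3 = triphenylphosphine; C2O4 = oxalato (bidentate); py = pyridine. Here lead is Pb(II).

Both ions are complex: the cation is named first with the plain metal name, the anion second with the -ate form; each ion's ligands are alphabetised independently.
Pb is given as +2; the anion's ligand charges sum to -4, so the complex anion is 2−.
A 1:1 salt means the cation carries the equal and opposite charge, 2+.
Cation: ligand charges sum to -2; for the ion to be 2+, Mo = +4.

diamminediisothiocyanato(1,10-phenanthroline)molybdenum(IV) dioxalato(pyridine)(triphenylphosphine)plumbate(II)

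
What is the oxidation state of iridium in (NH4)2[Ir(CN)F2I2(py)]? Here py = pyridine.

+3

2 ammonium outside the brackets (+1 each) → the complex ion is 2−.
Ligand charges: 2×I = -2; 2×F = -2; 1×py neutral; 1×CN = -1; sum -5.
Ir + (-5) = 2− ⇒ Ir is +3.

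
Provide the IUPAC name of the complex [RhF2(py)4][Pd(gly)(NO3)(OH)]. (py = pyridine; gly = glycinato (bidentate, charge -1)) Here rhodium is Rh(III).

Rh is given as +3; the cation's ligand charges sum to -2, so the complex cation is 1+.
A 1:1 salt means the anion carries the equal and opposite charge, 1−.
Anion: ligand charges sum to -3; for the ion to be 1−, Pd = +2.

difluorotetrakis(pyridine)rhodium(III) (glycinato)hydroxonitratopalladate(II)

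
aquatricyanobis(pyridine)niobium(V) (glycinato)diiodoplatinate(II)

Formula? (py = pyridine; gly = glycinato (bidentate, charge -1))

Cation [Nb…]: ligand charges -3, Nb(V) ⇒ ion charge 2+.
Anion [Pt…]: ligand charges -3, Pt(II) ⇒ ion charge 1−.

[Nb(CN)3(H2O)(py)2][Pt(gly)I2]2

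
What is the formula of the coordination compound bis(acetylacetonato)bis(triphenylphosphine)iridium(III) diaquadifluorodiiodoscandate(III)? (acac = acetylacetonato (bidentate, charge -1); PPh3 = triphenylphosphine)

[Ir(acac)2(PPh3)2][ScF2(H2O)2I2]

Cation [Ir…]: ligand charges -2, Ir(III) ⇒ ion charge 1+.
Anion [Sc…]: ligand charges -4, Sc(III) ⇒ ion charge 1−.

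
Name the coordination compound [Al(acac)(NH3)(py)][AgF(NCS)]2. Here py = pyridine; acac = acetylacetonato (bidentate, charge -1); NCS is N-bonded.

(acetylacetonato)ammine(pyridine)aluminium(III) fluoroisothiocyanatoargentate(I)

Aluminium is always +3 in its complexes; the cation's ligand charges sum to -1, so the complex cation is 2+.
With 2 anions per cation, each anion must be 2/2 = 1−.
Anion: ligand charges sum to -2; for the ion to be 1−, Ag = +1.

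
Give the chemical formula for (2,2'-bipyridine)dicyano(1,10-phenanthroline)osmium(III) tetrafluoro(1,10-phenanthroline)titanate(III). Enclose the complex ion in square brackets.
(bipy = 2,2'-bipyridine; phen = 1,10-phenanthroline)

[Os(bipy)(CN)2(phen)][TiF4(phen)]

Cation [Os…]: ligand charges -2, Os(III) ⇒ ion charge 1+.
Anion [Ti…]: ligand charges -4, Ti(III) ⇒ ion charge 1−.
One 1+ cation balances one 1− anion.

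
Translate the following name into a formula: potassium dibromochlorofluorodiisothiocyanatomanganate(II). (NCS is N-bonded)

Ligands: 2 bromo (Br, -1), 1 chloro (Cl, -1), 2 isothiocyanato (NCS, -1), 1 fluoro (F, -1). Ligand charge sum = -6.
With Mn in oxidation state +2, the complex ion is [Mn...]^4−.
Charge balance with potassium (+1) requires 1 complex ion per 4 potassium.

K4[MnBr2ClF(NCS)2]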